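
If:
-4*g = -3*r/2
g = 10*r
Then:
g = 0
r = 0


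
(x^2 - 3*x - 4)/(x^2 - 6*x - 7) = (x - 4)/(x - 7)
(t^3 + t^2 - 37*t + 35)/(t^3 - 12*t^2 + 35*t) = (t^2 + 6*t - 7)/(t*(t - 7))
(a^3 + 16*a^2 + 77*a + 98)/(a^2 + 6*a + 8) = (a^2 + 14*a + 49)/(a + 4)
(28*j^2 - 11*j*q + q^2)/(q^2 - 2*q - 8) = (-28*j^2 + 11*j*q - q^2)/(-q^2 + 2*q + 8)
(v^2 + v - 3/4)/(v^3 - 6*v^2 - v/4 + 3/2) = (2*v + 3)/(2*v^2 - 11*v - 6)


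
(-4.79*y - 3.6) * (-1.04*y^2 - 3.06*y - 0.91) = 4.9816*y^3 + 18.4014*y^2 + 15.3749*y + 3.276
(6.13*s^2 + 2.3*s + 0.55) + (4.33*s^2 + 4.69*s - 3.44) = 10.46*s^2 + 6.99*s - 2.89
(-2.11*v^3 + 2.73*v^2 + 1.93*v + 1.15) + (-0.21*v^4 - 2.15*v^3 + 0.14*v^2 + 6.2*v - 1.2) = -0.21*v^4 - 4.26*v^3 + 2.87*v^2 + 8.13*v - 0.05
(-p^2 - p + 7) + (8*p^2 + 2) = 7*p^2 - p + 9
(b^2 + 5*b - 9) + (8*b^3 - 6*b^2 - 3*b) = 8*b^3 - 5*b^2 + 2*b - 9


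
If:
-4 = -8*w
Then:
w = 1/2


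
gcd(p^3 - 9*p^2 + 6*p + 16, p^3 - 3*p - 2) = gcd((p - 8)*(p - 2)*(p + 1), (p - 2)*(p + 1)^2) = p^2 - p - 2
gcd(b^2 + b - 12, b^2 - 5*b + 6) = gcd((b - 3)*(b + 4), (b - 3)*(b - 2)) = b - 3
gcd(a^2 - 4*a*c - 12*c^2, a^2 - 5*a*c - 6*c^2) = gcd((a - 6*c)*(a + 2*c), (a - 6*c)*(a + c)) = a - 6*c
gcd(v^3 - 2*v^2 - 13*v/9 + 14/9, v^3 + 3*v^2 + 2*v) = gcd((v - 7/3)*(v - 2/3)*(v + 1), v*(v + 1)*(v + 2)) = v + 1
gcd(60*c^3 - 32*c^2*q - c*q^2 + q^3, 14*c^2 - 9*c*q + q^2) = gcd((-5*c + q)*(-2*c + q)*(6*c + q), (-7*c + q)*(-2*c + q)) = -2*c + q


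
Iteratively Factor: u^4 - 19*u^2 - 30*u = (u + 3)*(u^3 - 3*u^2 - 10*u) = u*(u + 3)*(u^2 - 3*u - 10) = u*(u - 5)*(u + 3)*(u + 2)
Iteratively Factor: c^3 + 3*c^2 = (c + 3)*(c^2) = c*(c + 3)*(c)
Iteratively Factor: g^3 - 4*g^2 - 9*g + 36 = (g - 4)*(g^2 - 9) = (g - 4)*(g + 3)*(g - 3)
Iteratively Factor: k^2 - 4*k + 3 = (k - 3)*(k - 1)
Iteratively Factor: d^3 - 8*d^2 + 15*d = (d)*(d^2 - 8*d + 15) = d*(d - 3)*(d - 5)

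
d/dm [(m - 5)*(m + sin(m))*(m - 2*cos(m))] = (m - 5)*(m + sin(m))*(2*sin(m) + 1) + (m - 5)*(m - 2*cos(m))*(cos(m) + 1) + (m + sin(m))*(m - 2*cos(m))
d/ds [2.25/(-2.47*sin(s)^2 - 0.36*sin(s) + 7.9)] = (11.115*sin(s) + 0.81)*cos(s)/(2.47*sin(s)^2 + 0.36*sin(s) - 7.9)^2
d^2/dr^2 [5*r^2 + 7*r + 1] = 10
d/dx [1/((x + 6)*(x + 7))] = (-2*x - 13)/(x^4 + 26*x^3 + 253*x^2 + 1092*x + 1764)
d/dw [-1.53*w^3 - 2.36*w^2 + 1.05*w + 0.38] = -4.59*w^2 - 4.72*w + 1.05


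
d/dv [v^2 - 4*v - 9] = 2*v - 4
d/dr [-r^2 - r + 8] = -2*r - 1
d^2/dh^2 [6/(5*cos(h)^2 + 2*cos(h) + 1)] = 3*(-200*sin(h)^4 + 68*sin(h)^2 + 79*cos(h) - 15*cos(3*h) + 128)/(-5*sin(h)^2 + 2*cos(h) + 6)^3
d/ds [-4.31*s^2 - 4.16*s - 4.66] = -8.62*s - 4.16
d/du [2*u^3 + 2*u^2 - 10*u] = 6*u^2 + 4*u - 10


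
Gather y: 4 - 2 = 2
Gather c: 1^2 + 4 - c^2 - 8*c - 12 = -c^2 - 8*c - 7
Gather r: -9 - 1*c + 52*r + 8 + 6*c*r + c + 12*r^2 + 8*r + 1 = 12*r^2 + r*(6*c + 60)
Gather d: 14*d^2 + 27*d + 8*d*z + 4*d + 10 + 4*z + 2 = 14*d^2 + d*(8*z + 31) + 4*z + 12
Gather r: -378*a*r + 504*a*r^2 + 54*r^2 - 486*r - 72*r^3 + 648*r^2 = -72*r^3 + r^2*(504*a + 702) + r*(-378*a - 486)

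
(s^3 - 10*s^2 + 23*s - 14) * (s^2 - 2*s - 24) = s^5 - 12*s^4 + 19*s^3 + 180*s^2 - 524*s + 336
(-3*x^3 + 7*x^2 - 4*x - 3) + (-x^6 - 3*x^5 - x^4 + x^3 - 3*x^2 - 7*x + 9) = -x^6 - 3*x^5 - x^4 - 2*x^3 + 4*x^2 - 11*x + 6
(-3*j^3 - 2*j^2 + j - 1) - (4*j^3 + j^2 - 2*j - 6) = -7*j^3 - 3*j^2 + 3*j + 5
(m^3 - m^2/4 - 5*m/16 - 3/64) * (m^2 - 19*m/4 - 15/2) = m^5 - 5*m^4 - 53*m^3/8 + 53*m^2/16 + 657*m/256 + 45/128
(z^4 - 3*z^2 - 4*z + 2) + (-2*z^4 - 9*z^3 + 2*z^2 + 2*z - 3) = -z^4 - 9*z^3 - z^2 - 2*z - 1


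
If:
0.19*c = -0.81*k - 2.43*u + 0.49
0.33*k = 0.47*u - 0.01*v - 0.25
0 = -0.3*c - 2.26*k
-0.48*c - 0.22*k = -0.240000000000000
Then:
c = 0.53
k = -0.07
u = 0.18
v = -14.04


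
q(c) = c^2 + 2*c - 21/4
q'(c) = 2*c + 2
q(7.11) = 59.52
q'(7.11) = 16.22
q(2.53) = 6.21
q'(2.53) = 7.06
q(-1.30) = -6.16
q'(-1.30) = -0.60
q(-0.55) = -6.05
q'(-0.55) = 0.90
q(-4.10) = 3.36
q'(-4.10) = -6.20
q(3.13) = 10.81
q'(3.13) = 8.26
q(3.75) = 16.31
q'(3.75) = 9.50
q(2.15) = 3.67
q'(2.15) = 6.30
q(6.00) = 42.75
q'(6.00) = 14.00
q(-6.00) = 18.75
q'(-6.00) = -10.00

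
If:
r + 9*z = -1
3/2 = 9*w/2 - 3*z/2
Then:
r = -9*z - 1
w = z/3 + 1/3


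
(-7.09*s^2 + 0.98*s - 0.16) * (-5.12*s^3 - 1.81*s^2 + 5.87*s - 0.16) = 36.3008*s^5 + 7.8153*s^4 - 42.5729*s^3 + 7.1766*s^2 - 1.096*s + 0.0256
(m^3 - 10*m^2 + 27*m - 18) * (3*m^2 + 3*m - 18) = 3*m^5 - 27*m^4 + 33*m^3 + 207*m^2 - 540*m + 324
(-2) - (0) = -2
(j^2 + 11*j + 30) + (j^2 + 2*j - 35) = 2*j^2 + 13*j - 5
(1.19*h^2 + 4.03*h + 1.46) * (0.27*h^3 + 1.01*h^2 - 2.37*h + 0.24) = 0.3213*h^5 + 2.29*h^4 + 1.6442*h^3 - 7.7909*h^2 - 2.493*h + 0.3504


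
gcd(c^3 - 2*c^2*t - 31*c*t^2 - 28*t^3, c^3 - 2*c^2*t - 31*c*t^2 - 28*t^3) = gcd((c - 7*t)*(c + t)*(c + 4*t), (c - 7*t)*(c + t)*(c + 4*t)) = -c^3 + 2*c^2*t + 31*c*t^2 + 28*t^3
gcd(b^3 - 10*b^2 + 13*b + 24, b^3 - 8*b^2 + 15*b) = b - 3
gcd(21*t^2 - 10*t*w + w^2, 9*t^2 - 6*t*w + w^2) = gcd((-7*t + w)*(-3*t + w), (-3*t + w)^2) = 3*t - w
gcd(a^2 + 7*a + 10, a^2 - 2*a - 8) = a + 2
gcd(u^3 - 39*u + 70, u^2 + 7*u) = u + 7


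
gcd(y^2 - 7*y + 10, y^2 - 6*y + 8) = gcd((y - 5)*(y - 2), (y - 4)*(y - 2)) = y - 2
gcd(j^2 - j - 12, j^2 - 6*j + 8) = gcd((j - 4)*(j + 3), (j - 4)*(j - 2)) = j - 4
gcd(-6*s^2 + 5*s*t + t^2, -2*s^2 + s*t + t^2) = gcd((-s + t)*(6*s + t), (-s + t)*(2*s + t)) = s - t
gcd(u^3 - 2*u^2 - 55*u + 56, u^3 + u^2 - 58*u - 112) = u^2 - u - 56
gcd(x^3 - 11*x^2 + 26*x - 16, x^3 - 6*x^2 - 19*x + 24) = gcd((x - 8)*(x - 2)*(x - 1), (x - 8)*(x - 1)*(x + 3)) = x^2 - 9*x + 8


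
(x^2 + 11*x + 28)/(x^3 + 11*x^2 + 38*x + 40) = (x + 7)/(x^2 + 7*x + 10)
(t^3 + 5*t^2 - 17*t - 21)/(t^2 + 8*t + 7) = t - 3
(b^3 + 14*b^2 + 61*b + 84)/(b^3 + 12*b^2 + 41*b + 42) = (b + 4)/(b + 2)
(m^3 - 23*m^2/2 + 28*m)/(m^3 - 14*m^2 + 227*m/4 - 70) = 2*m/(2*m - 5)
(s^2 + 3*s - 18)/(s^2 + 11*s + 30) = (s - 3)/(s + 5)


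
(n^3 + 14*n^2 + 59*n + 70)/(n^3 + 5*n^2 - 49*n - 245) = (n + 2)/(n - 7)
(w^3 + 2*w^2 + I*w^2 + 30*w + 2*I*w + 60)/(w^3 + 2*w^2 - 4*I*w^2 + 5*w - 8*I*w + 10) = (w + 6*I)/(w + I)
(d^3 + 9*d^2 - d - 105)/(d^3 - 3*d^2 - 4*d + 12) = (d^2 + 12*d + 35)/(d^2 - 4)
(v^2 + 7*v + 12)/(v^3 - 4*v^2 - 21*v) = (v + 4)/(v*(v - 7))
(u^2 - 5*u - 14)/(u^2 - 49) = (u + 2)/(u + 7)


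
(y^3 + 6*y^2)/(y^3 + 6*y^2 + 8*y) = y*(y + 6)/(y^2 + 6*y + 8)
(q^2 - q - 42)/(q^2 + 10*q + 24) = (q - 7)/(q + 4)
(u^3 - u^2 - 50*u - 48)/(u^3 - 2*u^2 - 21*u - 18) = (u^2 - 2*u - 48)/(u^2 - 3*u - 18)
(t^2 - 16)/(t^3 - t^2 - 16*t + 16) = 1/(t - 1)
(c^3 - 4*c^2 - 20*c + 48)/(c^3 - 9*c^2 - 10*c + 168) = (c - 2)/(c - 7)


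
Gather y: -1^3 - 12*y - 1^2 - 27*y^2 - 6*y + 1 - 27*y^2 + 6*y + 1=-54*y^2 - 12*y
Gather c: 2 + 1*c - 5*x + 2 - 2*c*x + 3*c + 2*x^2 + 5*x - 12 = c*(4 - 2*x) + 2*x^2 - 8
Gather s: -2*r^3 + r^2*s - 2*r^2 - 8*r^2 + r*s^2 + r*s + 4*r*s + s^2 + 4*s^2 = -2*r^3 - 10*r^2 + s^2*(r + 5) + s*(r^2 + 5*r)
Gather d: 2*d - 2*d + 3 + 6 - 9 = 0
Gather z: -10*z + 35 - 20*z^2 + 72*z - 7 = -20*z^2 + 62*z + 28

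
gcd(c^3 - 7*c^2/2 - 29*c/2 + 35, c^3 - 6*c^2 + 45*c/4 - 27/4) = 1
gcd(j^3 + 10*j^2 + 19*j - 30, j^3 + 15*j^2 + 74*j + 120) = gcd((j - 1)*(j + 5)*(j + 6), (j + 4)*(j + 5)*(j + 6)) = j^2 + 11*j + 30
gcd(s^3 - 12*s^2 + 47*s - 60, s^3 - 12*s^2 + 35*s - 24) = s - 3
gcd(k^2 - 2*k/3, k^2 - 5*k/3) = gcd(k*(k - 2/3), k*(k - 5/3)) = k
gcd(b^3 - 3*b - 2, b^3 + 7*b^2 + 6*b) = b + 1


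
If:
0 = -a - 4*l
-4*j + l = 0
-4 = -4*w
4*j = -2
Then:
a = 8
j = -1/2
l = -2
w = 1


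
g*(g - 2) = g^2 - 2*g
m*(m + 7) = m^2 + 7*m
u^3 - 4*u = u*(u - 2)*(u + 2)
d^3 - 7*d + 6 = (d - 2)*(d - 1)*(d + 3)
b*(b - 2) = b^2 - 2*b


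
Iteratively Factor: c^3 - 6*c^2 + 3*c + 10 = (c - 5)*(c^2 - c - 2) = (c - 5)*(c - 2)*(c + 1)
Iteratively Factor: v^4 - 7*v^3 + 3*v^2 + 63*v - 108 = (v - 3)*(v^3 - 4*v^2 - 9*v + 36) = (v - 3)^2*(v^2 - v - 12) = (v - 4)*(v - 3)^2*(v + 3)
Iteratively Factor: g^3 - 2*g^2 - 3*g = (g - 3)*(g^2 + g) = g*(g - 3)*(g + 1)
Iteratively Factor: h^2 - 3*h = (h - 3)*(h)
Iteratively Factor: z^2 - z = (z - 1)*(z)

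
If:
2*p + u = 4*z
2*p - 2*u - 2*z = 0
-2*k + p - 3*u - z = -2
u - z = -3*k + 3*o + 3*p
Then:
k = 1 - 2*z/3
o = 1 - 22*z/9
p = 5*z/3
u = 2*z/3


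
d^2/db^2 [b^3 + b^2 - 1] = 6*b + 2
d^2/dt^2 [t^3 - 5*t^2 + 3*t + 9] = 6*t - 10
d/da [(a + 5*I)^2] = 2*a + 10*I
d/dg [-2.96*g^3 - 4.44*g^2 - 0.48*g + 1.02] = -8.88*g^2 - 8.88*g - 0.48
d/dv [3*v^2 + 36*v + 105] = 6*v + 36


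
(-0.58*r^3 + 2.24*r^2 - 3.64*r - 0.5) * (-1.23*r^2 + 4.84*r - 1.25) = 0.7134*r^5 - 5.5624*r^4 + 16.0438*r^3 - 19.8026*r^2 + 2.13*r + 0.625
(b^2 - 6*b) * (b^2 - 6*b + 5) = b^4 - 12*b^3 + 41*b^2 - 30*b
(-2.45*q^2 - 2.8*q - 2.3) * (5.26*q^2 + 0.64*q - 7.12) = -12.887*q^4 - 16.296*q^3 + 3.554*q^2 + 18.464*q + 16.376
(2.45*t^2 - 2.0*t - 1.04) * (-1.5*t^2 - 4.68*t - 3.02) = -3.675*t^4 - 8.466*t^3 + 3.521*t^2 + 10.9072*t + 3.1408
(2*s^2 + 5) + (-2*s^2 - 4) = 1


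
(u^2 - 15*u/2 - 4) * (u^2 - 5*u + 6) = u^4 - 25*u^3/2 + 79*u^2/2 - 25*u - 24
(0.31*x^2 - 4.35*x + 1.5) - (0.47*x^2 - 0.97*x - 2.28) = -0.16*x^2 - 3.38*x + 3.78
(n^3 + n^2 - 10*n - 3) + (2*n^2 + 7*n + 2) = n^3 + 3*n^2 - 3*n - 1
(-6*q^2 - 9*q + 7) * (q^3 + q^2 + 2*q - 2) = -6*q^5 - 15*q^4 - 14*q^3 + q^2 + 32*q - 14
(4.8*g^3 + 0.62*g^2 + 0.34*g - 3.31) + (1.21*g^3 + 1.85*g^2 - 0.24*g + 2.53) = 6.01*g^3 + 2.47*g^2 + 0.1*g - 0.78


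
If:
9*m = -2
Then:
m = -2/9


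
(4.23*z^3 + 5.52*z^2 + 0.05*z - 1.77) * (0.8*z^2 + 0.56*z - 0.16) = 3.384*z^5 + 6.7848*z^4 + 2.4544*z^3 - 2.2712*z^2 - 0.9992*z + 0.2832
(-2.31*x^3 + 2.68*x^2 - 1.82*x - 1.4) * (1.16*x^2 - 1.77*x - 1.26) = -2.6796*x^5 + 7.1975*x^4 - 3.9442*x^3 - 1.7794*x^2 + 4.7712*x + 1.764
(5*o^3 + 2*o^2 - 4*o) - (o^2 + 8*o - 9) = 5*o^3 + o^2 - 12*o + 9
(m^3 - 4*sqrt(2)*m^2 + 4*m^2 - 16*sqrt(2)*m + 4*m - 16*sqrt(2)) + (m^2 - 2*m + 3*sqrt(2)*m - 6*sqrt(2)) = m^3 - 4*sqrt(2)*m^2 + 5*m^2 - 13*sqrt(2)*m + 2*m - 22*sqrt(2)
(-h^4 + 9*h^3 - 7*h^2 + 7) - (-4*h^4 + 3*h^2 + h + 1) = 3*h^4 + 9*h^3 - 10*h^2 - h + 6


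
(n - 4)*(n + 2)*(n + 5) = n^3 + 3*n^2 - 18*n - 40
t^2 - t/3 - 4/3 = (t - 4/3)*(t + 1)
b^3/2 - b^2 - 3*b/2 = b*(b/2 + 1/2)*(b - 3)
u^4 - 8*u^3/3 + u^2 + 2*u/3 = u*(u - 2)*(u - 1)*(u + 1/3)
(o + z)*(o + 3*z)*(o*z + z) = o^3*z + 4*o^2*z^2 + o^2*z + 3*o*z^3 + 4*o*z^2 + 3*z^3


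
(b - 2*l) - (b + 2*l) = -4*l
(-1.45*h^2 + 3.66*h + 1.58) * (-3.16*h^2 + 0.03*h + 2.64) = 4.582*h^4 - 11.6091*h^3 - 8.711*h^2 + 9.7098*h + 4.1712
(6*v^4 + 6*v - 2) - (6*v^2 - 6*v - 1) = 6*v^4 - 6*v^2 + 12*v - 1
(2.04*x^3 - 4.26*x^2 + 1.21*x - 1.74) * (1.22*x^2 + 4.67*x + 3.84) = 2.4888*x^5 + 4.3296*x^4 - 10.5844*x^3 - 12.8305*x^2 - 3.4794*x - 6.6816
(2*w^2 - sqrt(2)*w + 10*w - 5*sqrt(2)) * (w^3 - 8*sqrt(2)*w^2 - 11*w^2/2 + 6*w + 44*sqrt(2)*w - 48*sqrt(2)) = 2*w^5 - 17*sqrt(2)*w^4 - w^4 - 27*w^3 + 17*sqrt(2)*w^3/2 + 52*w^2 + 731*sqrt(2)*w^2/2 - 510*sqrt(2)*w - 344*w + 480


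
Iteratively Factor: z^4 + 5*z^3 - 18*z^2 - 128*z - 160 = (z + 2)*(z^3 + 3*z^2 - 24*z - 80) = (z + 2)*(z + 4)*(z^2 - z - 20) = (z + 2)*(z + 4)^2*(z - 5)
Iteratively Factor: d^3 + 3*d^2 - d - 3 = (d - 1)*(d^2 + 4*d + 3) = (d - 1)*(d + 1)*(d + 3)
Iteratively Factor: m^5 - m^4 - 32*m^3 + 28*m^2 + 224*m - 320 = (m - 5)*(m^4 + 4*m^3 - 12*m^2 - 32*m + 64) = (m - 5)*(m + 4)*(m^3 - 12*m + 16) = (m - 5)*(m - 2)*(m + 4)*(m^2 + 2*m - 8) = (m - 5)*(m - 2)^2*(m + 4)*(m + 4)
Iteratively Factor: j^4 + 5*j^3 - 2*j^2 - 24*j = (j + 4)*(j^3 + j^2 - 6*j) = (j + 3)*(j + 4)*(j^2 - 2*j) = j*(j + 3)*(j + 4)*(j - 2)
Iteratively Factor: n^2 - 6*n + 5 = (n - 5)*(n - 1)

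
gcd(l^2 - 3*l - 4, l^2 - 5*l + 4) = l - 4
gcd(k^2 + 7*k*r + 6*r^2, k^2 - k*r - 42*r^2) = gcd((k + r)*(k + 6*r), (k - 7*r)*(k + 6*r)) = k + 6*r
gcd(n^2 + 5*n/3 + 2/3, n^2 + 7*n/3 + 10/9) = n + 2/3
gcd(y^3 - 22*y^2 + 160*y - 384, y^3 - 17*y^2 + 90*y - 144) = y^2 - 14*y + 48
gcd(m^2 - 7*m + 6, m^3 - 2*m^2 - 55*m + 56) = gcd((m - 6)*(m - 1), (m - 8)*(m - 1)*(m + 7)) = m - 1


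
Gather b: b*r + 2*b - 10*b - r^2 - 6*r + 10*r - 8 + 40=b*(r - 8) - r^2 + 4*r + 32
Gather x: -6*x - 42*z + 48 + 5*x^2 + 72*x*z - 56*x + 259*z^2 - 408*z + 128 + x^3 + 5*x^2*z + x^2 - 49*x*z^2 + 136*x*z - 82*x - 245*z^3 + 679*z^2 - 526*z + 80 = x^3 + x^2*(5*z + 6) + x*(-49*z^2 + 208*z - 144) - 245*z^3 + 938*z^2 - 976*z + 256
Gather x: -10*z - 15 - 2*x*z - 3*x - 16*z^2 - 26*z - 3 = x*(-2*z - 3) - 16*z^2 - 36*z - 18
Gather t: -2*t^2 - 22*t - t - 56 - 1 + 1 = -2*t^2 - 23*t - 56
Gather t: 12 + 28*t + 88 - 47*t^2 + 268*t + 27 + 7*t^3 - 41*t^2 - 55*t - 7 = 7*t^3 - 88*t^2 + 241*t + 120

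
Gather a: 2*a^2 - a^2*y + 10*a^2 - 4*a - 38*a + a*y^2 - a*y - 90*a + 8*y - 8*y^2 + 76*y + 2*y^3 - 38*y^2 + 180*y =a^2*(12 - y) + a*(y^2 - y - 132) + 2*y^3 - 46*y^2 + 264*y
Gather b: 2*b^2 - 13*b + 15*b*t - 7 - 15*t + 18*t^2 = 2*b^2 + b*(15*t - 13) + 18*t^2 - 15*t - 7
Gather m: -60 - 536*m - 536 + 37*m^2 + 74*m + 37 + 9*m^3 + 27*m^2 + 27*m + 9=9*m^3 + 64*m^2 - 435*m - 550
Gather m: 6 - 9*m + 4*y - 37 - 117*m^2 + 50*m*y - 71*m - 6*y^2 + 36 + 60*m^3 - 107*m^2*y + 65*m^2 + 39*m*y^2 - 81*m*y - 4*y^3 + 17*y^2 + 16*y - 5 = 60*m^3 + m^2*(-107*y - 52) + m*(39*y^2 - 31*y - 80) - 4*y^3 + 11*y^2 + 20*y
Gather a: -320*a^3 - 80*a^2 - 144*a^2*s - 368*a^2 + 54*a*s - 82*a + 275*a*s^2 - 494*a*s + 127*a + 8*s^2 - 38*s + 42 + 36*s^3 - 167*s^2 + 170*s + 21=-320*a^3 + a^2*(-144*s - 448) + a*(275*s^2 - 440*s + 45) + 36*s^3 - 159*s^2 + 132*s + 63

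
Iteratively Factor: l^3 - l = (l - 1)*(l^2 + l) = (l - 1)*(l + 1)*(l)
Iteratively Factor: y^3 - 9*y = (y + 3)*(y^2 - 3*y) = (y - 3)*(y + 3)*(y)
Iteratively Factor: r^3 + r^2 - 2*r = (r)*(r^2 + r - 2) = r*(r + 2)*(r - 1)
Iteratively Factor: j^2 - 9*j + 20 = (j - 4)*(j - 5)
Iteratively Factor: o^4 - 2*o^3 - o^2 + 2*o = (o)*(o^3 - 2*o^2 - o + 2) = o*(o + 1)*(o^2 - 3*o + 2) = o*(o - 1)*(o + 1)*(o - 2)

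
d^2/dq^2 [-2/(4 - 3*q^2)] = 12*(9*q^2 + 4)/(3*q^2 - 4)^3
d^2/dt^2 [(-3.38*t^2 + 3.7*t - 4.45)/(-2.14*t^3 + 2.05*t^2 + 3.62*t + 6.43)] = (30.958096*t^6 - 101.66712*t^5 + 499.047144*t^4 + 200.187484*t^3 - 972.90651*t^2 + 858.16734*t + 451.052174)/(9.800344*t^9 - 28.16454*t^8 - 22.754406*t^7 - 1.66996899999999*t^6 + 207.741558*t^5 + 137.213259*t^4 - 68.30585*t^3 - 507.055011*t^2 - 449.005614*t - 265.847707)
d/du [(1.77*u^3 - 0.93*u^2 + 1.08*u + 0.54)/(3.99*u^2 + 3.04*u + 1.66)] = (7.0623*u^4 + 10.7616*u^3 + 1.6782*u^2 - 7.3968*u + 0.1512)/(15.9201*u^4 + 24.2592*u^3 + 22.4884*u^2 + 10.0928*u + 2.7556)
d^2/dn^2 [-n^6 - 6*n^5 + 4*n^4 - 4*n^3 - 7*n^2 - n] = -30*n^4 - 120*n^3 + 48*n^2 - 24*n - 14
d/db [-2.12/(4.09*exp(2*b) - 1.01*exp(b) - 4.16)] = (17.3416*exp(b) - 2.1412)*exp(b)/(-4.09*exp(2*b) + 1.01*exp(b) + 4.16)^2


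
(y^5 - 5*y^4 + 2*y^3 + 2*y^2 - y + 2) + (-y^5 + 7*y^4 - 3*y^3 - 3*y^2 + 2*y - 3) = 2*y^4 - y^3 - y^2 + y - 1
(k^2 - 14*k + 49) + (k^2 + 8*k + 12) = 2*k^2 - 6*k + 61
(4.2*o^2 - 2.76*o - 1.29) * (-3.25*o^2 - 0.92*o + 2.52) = -13.65*o^4 + 5.106*o^3 + 17.3157*o^2 - 5.7684*o - 3.2508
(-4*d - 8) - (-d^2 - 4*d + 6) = d^2 - 14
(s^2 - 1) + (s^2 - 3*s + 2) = 2*s^2 - 3*s + 1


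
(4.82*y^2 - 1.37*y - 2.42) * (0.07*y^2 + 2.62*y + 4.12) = 0.3374*y^4 + 12.5325*y^3 + 16.0996*y^2 - 11.9848*y - 9.9704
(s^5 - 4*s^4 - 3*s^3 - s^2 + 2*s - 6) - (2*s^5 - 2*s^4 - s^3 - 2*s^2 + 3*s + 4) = -s^5 - 2*s^4 - 2*s^3 + s^2 - s - 10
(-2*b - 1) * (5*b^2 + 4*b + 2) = -10*b^3 - 13*b^2 - 8*b - 2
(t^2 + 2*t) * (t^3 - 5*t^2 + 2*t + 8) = t^5 - 3*t^4 - 8*t^3 + 12*t^2 + 16*t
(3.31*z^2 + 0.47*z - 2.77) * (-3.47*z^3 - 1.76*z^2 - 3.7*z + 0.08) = -11.4857*z^5 - 7.4565*z^4 - 3.4623*z^3 + 3.401*z^2 + 10.2866*z - 0.2216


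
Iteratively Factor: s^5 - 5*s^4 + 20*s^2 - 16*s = (s)*(s^4 - 5*s^3 + 20*s - 16) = s*(s - 1)*(s^3 - 4*s^2 - 4*s + 16) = s*(s - 1)*(s + 2)*(s^2 - 6*s + 8) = s*(s - 4)*(s - 1)*(s + 2)*(s - 2)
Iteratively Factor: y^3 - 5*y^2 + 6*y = (y - 3)*(y^2 - 2*y) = (y - 3)*(y - 2)*(y)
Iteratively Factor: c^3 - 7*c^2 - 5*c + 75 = (c - 5)*(c^2 - 2*c - 15) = (c - 5)^2*(c + 3)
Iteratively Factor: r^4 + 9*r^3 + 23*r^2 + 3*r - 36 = (r + 4)*(r^3 + 5*r^2 + 3*r - 9) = (r + 3)*(r + 4)*(r^2 + 2*r - 3) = (r - 1)*(r + 3)*(r + 4)*(r + 3)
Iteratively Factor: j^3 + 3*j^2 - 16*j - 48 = (j + 4)*(j^2 - j - 12) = (j + 3)*(j + 4)*(j - 4)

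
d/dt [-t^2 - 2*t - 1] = -2*t - 2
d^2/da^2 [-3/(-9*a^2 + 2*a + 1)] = 6*(81*a^2 - 18*a - 4*(9*a - 1)^2 - 9)/(-9*a^2 + 2*a + 1)^3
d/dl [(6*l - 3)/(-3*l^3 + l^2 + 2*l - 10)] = 3*(12*l^3 - 11*l^2 + 2*l - 18)/(9*l^6 - 6*l^5 - 11*l^4 + 64*l^3 - 16*l^2 - 40*l + 100)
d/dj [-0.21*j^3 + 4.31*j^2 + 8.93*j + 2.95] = -0.63*j^2 + 8.62*j + 8.93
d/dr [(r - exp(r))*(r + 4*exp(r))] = 3*r*exp(r) + 2*r - 8*exp(2*r) + 3*exp(r)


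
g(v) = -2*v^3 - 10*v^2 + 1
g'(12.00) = -1104.00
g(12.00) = -4895.00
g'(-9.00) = -306.00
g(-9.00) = 649.00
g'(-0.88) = 12.95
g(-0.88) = -5.38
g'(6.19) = -353.70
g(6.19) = -856.51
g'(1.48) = -42.74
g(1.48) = -27.39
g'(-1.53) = 16.55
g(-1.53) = -15.25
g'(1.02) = -26.64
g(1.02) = -11.53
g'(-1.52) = 16.54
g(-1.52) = -15.08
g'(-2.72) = 10.01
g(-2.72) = -32.74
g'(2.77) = -101.44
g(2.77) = -118.24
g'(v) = -6*v^2 - 20*v = 2*v*(-3*v - 10)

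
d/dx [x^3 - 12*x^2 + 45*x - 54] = 3*x^2 - 24*x + 45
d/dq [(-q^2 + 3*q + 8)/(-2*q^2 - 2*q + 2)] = (2*q^2 + 7*q + 11/2)/(q^4 + 2*q^3 - q^2 - 2*q + 1)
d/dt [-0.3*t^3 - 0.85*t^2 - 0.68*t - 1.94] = -0.9*t^2 - 1.7*t - 0.68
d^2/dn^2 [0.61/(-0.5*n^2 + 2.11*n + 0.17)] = 0.61*(-0.5*n^2 + 2.11*n + (1.0*n - 2.11)*(2.0*n - 4.22) + 0.17)/(-0.5*n^2 + 2.11*n + 0.17)^3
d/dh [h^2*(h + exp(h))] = h*(h*exp(h) + 3*h + 2*exp(h))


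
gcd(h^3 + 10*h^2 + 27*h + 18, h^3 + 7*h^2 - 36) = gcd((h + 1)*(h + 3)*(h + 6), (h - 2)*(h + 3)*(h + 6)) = h^2 + 9*h + 18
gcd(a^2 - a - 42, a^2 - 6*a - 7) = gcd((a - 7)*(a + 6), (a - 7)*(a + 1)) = a - 7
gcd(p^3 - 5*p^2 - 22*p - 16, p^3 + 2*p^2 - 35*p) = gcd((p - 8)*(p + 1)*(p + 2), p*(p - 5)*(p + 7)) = 1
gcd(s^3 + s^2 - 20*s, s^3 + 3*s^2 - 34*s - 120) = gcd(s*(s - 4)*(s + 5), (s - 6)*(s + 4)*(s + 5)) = s + 5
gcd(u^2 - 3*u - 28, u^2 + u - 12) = u + 4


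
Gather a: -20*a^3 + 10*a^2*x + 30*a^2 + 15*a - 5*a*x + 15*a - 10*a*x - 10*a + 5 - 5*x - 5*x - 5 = -20*a^3 + a^2*(10*x + 30) + a*(20 - 15*x) - 10*x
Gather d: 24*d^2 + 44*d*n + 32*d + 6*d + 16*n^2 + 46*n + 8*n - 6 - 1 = 24*d^2 + d*(44*n + 38) + 16*n^2 + 54*n - 7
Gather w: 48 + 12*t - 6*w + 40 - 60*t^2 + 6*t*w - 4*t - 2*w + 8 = -60*t^2 + 8*t + w*(6*t - 8) + 96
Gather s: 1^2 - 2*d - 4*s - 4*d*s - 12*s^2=-2*d - 12*s^2 + s*(-4*d - 4) + 1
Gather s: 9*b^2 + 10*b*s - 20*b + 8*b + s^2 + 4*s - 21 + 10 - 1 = 9*b^2 - 12*b + s^2 + s*(10*b + 4) - 12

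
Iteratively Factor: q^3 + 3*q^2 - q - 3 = (q - 1)*(q^2 + 4*q + 3) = (q - 1)*(q + 3)*(q + 1)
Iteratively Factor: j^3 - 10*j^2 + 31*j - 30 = (j - 3)*(j^2 - 7*j + 10) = (j - 5)*(j - 3)*(j - 2)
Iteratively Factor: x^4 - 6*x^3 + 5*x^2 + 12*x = (x - 4)*(x^3 - 2*x^2 - 3*x) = x*(x - 4)*(x^2 - 2*x - 3) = x*(x - 4)*(x + 1)*(x - 3)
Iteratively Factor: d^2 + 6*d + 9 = (d + 3)*(d + 3)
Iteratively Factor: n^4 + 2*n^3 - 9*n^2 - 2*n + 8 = (n + 4)*(n^3 - 2*n^2 - n + 2) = (n - 2)*(n + 4)*(n^2 - 1) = (n - 2)*(n + 1)*(n + 4)*(n - 1)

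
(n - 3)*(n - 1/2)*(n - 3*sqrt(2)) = n^3 - 3*sqrt(2)*n^2 - 7*n^2/2 + 3*n/2 + 21*sqrt(2)*n/2 - 9*sqrt(2)/2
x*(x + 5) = x^2 + 5*x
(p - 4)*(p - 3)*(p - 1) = p^3 - 8*p^2 + 19*p - 12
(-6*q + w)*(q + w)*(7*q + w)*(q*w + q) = -42*q^4*w - 42*q^4 - 41*q^3*w^2 - 41*q^3*w + 2*q^2*w^3 + 2*q^2*w^2 + q*w^4 + q*w^3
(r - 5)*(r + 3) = r^2 - 2*r - 15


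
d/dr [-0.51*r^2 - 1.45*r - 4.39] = -1.02*r - 1.45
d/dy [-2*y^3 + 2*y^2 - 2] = 2*y*(2 - 3*y)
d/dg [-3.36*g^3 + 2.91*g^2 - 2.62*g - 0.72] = -10.08*g^2 + 5.82*g - 2.62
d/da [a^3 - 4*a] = 3*a^2 - 4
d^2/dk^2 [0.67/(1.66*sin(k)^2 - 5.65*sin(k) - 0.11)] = (7.38500800000001*sin(k)^4 - 18.85179*sin(k)^3 + 10.799931*sin(k)^2 + 37.287175*sin(k) - 43.020834)/(-1.66*sin(k)^2 + 5.65*sin(k) + 0.11)^3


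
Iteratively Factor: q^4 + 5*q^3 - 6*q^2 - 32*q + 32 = (q + 4)*(q^3 + q^2 - 10*q + 8) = (q - 1)*(q + 4)*(q^2 + 2*q - 8) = (q - 1)*(q + 4)^2*(q - 2)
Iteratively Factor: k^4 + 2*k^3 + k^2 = (k + 1)*(k^3 + k^2) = k*(k + 1)*(k^2 + k) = k^2*(k + 1)*(k + 1)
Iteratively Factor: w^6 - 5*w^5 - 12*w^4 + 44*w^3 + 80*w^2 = (w - 4)*(w^5 - w^4 - 16*w^3 - 20*w^2) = (w - 4)*(w + 2)*(w^4 - 3*w^3 - 10*w^2) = (w - 5)*(w - 4)*(w + 2)*(w^3 + 2*w^2) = w*(w - 5)*(w - 4)*(w + 2)*(w^2 + 2*w) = w^2*(w - 5)*(w - 4)*(w + 2)*(w + 2)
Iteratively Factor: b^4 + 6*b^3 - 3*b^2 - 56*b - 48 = (b + 4)*(b^3 + 2*b^2 - 11*b - 12) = (b - 3)*(b + 4)*(b^2 + 5*b + 4) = (b - 3)*(b + 1)*(b + 4)*(b + 4)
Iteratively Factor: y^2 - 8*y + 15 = (y - 5)*(y - 3)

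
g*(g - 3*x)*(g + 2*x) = g^3 - g^2*x - 6*g*x^2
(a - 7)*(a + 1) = a^2 - 6*a - 7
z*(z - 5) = z^2 - 5*z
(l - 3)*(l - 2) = l^2 - 5*l + 6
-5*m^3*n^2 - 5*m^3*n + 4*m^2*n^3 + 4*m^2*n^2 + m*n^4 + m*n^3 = n*(-m + n)*(5*m + n)*(m*n + m)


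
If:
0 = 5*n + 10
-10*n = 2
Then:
No Solution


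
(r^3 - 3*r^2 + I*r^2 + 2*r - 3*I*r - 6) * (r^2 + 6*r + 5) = r^5 + 3*r^4 + I*r^4 - 11*r^3 + 3*I*r^3 - 9*r^2 - 13*I*r^2 - 26*r - 15*I*r - 30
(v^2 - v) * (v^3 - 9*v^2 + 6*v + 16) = v^5 - 10*v^4 + 15*v^3 + 10*v^2 - 16*v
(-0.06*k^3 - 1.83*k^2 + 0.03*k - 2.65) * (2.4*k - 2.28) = -0.144*k^4 - 4.2552*k^3 + 4.2444*k^2 - 6.4284*k + 6.042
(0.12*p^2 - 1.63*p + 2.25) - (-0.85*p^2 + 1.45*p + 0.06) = 0.97*p^2 - 3.08*p + 2.19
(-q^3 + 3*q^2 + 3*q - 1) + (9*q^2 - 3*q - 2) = -q^3 + 12*q^2 - 3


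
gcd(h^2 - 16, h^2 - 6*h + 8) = h - 4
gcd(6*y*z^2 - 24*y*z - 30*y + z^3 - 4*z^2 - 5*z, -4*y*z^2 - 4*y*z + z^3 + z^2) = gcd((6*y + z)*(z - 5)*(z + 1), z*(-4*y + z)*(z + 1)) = z + 1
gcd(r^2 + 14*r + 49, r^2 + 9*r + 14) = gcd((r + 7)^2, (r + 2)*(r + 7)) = r + 7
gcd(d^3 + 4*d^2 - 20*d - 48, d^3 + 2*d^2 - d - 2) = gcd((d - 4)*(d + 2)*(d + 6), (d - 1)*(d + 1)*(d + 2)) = d + 2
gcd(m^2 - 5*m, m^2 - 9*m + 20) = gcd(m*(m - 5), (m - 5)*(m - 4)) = m - 5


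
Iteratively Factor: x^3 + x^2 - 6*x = (x - 2)*(x^2 + 3*x) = (x - 2)*(x + 3)*(x)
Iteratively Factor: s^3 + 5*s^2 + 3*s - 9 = (s + 3)*(s^2 + 2*s - 3) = (s - 1)*(s + 3)*(s + 3)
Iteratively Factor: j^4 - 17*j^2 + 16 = (j - 1)*(j^3 + j^2 - 16*j - 16) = (j - 4)*(j - 1)*(j^2 + 5*j + 4) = (j - 4)*(j - 1)*(j + 4)*(j + 1)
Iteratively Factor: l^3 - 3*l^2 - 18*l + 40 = (l - 5)*(l^2 + 2*l - 8) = (l - 5)*(l - 2)*(l + 4)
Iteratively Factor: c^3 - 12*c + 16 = (c - 2)*(c^2 + 2*c - 8) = (c - 2)^2*(c + 4)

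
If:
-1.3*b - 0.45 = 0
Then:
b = -0.35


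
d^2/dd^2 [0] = 0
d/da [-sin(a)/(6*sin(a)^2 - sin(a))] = 6*cos(a)/(6*sin(a) - 1)^2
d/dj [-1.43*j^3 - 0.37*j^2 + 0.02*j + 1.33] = -4.29*j^2 - 0.74*j + 0.02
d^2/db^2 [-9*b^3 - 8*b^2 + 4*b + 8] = -54*b - 16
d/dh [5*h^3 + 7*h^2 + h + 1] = 15*h^2 + 14*h + 1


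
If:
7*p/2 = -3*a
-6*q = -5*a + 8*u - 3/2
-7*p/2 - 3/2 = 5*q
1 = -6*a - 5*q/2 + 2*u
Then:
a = 23/286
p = -69/1001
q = -36/143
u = 61/143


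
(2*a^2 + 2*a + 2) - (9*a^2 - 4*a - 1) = -7*a^2 + 6*a + 3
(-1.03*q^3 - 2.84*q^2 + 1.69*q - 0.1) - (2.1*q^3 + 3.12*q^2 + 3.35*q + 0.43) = -3.13*q^3 - 5.96*q^2 - 1.66*q - 0.53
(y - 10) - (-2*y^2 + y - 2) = 2*y^2 - 8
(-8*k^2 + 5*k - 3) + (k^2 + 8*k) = -7*k^2 + 13*k - 3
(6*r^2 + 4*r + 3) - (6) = 6*r^2 + 4*r - 3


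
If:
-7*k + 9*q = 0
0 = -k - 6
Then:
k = -6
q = -14/3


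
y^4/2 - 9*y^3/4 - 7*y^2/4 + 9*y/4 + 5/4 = (y/2 + 1/2)*(y - 5)*(y - 1)*(y + 1/2)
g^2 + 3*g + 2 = (g + 1)*(g + 2)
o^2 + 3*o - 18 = (o - 3)*(o + 6)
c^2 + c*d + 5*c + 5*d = (c + 5)*(c + d)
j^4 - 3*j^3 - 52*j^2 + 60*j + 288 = (j - 8)*(j - 3)*(j + 2)*(j + 6)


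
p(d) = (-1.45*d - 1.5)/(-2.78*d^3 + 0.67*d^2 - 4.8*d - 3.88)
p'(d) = (-1.45*d - 1.5)*(8.34*d^2 - 1.34*d + 4.8)/(-2.78*d^3 + 0.67*d^2 - 4.8*d - 3.88)^2 - 1.45/(-2.78*d^3 + 0.67*d^2 - 4.8*d - 3.88) = (-8.062*d^3 - 11.5385*d^2 + 2.01*d - 1.574)/(7.7284*d^6 - 3.7252*d^5 + 27.1369*d^4 + 15.1408*d^3 + 17.8408*d^2 + 37.248*d + 15.0544)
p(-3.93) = 0.02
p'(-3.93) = 0.01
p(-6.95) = 0.01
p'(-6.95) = 0.00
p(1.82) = 0.15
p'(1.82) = -0.11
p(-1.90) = 0.05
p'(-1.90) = 0.01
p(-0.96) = -0.03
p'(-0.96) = -0.48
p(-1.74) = 0.05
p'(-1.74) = 0.01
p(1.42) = 0.21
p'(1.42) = -0.15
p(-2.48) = 0.04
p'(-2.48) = 0.02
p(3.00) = 0.07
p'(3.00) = -0.04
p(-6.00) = 0.01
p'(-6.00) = 0.00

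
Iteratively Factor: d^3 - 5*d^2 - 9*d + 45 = (d - 5)*(d^2 - 9) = (d - 5)*(d + 3)*(d - 3)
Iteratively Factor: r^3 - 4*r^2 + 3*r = (r - 3)*(r^2 - r) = (r - 3)*(r - 1)*(r)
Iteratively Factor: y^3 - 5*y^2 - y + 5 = (y - 1)*(y^2 - 4*y - 5) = (y - 5)*(y - 1)*(y + 1)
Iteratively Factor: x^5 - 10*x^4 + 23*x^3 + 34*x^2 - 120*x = (x)*(x^4 - 10*x^3 + 23*x^2 + 34*x - 120) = x*(x - 4)*(x^3 - 6*x^2 - x + 30) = x*(x - 5)*(x - 4)*(x^2 - x - 6) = x*(x - 5)*(x - 4)*(x - 3)*(x + 2)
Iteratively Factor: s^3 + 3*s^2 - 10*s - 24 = (s + 4)*(s^2 - s - 6) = (s + 2)*(s + 4)*(s - 3)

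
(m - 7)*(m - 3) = m^2 - 10*m + 21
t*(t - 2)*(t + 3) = t^3 + t^2 - 6*t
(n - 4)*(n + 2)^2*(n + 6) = n^4 + 6*n^3 - 12*n^2 - 88*n - 96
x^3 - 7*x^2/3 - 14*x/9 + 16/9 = (x - 8/3)*(x - 2/3)*(x + 1)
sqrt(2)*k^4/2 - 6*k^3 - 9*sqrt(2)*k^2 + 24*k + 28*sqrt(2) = (k - 2)*(k - 7*sqrt(2))*(k + sqrt(2))*(sqrt(2)*k/2 + sqrt(2))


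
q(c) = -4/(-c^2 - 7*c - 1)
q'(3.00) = -0.05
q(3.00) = 0.13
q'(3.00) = -0.05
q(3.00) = 0.13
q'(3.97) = -0.03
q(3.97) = 0.09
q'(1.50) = -0.21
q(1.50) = 0.29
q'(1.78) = -0.15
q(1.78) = 0.24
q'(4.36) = -0.02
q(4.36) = 0.08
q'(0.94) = -0.50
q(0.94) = 0.47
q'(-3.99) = 0.03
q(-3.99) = -0.36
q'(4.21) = -0.03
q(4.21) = 0.08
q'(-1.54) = -0.29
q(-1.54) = -0.54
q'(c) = -4*(2*c + 7)/(-c^2 - 7*c - 1)^2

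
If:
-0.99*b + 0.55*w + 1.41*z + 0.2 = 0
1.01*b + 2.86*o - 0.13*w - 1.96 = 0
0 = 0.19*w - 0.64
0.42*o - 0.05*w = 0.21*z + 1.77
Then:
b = -4.33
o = 2.37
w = 3.37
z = -4.50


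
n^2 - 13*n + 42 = (n - 7)*(n - 6)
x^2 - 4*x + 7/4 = (x - 7/2)*(x - 1/2)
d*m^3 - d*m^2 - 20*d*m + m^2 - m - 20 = (m - 5)*(m + 4)*(d*m + 1)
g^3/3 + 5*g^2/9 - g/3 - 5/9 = (g/3 + 1/3)*(g - 1)*(g + 5/3)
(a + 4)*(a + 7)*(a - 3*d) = a^3 - 3*a^2*d + 11*a^2 - 33*a*d + 28*a - 84*d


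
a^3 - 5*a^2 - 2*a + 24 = (a - 4)*(a - 3)*(a + 2)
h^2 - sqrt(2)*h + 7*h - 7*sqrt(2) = (h + 7)*(h - sqrt(2))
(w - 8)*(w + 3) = w^2 - 5*w - 24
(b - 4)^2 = b^2 - 8*b + 16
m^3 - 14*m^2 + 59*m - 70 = (m - 7)*(m - 5)*(m - 2)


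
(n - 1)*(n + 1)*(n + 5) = n^3 + 5*n^2 - n - 5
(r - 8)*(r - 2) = r^2 - 10*r + 16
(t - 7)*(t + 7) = t^2 - 49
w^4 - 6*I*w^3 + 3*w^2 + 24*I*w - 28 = (w - 2)*(w + 2)*(w - 7*I)*(w + I)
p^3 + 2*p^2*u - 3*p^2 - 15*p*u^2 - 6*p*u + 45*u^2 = (p - 3)*(p - 3*u)*(p + 5*u)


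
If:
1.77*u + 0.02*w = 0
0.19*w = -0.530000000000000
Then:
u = 0.03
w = -2.79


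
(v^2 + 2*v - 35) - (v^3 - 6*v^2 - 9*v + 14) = -v^3 + 7*v^2 + 11*v - 49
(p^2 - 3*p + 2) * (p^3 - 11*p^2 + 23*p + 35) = p^5 - 14*p^4 + 58*p^3 - 56*p^2 - 59*p + 70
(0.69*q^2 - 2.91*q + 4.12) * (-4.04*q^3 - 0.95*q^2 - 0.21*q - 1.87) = -2.7876*q^5 + 11.1009*q^4 - 14.0252*q^3 - 4.5932*q^2 + 4.5765*q - 7.7044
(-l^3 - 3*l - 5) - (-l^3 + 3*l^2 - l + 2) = -3*l^2 - 2*l - 7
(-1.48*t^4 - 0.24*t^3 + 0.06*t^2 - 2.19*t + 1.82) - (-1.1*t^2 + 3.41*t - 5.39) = -1.48*t^4 - 0.24*t^3 + 1.16*t^2 - 5.6*t + 7.21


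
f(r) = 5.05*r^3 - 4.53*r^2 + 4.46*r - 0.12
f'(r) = 15.15*r^2 - 9.06*r + 4.46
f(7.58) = 1972.78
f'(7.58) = 806.25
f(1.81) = 23.06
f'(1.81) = 37.69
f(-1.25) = -22.64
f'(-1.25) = 39.46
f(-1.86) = -56.58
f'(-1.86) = 73.72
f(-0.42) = -3.17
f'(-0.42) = 10.94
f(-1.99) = -66.73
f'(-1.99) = 82.48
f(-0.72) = -7.56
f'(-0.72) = 18.84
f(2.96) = 104.36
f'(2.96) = 110.38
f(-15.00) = -18130.02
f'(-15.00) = 3549.11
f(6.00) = 954.36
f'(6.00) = 495.50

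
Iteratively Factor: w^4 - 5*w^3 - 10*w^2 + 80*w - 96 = (w + 4)*(w^3 - 9*w^2 + 26*w - 24) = (w - 2)*(w + 4)*(w^2 - 7*w + 12) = (w - 3)*(w - 2)*(w + 4)*(w - 4)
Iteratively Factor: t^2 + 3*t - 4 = (t + 4)*(t - 1)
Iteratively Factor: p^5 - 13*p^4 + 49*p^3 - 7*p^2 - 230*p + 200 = (p - 1)*(p^4 - 12*p^3 + 37*p^2 + 30*p - 200) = (p - 5)*(p - 1)*(p^3 - 7*p^2 + 2*p + 40) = (p - 5)^2*(p - 1)*(p^2 - 2*p - 8) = (p - 5)^2*(p - 1)*(p + 2)*(p - 4)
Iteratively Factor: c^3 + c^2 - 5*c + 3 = (c + 3)*(c^2 - 2*c + 1) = (c - 1)*(c + 3)*(c - 1)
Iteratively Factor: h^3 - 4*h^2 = (h)*(h^2 - 4*h) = h^2*(h - 4)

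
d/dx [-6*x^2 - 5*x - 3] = -12*x - 5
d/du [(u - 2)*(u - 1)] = 2*u - 3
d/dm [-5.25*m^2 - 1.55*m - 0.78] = -10.5*m - 1.55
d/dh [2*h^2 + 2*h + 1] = 4*h + 2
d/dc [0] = 0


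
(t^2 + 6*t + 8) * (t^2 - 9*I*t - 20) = t^4 + 6*t^3 - 9*I*t^3 - 12*t^2 - 54*I*t^2 - 120*t - 72*I*t - 160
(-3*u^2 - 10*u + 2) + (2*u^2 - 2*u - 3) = -u^2 - 12*u - 1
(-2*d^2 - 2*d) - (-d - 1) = -2*d^2 - d + 1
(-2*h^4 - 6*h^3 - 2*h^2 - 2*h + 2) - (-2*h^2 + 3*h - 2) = -2*h^4 - 6*h^3 - 5*h + 4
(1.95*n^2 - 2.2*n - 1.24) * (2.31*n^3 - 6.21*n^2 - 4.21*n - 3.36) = 4.5045*n^5 - 17.1915*n^4 + 2.5881*n^3 + 10.4104*n^2 + 12.6124*n + 4.1664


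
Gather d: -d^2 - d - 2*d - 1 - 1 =-d^2 - 3*d - 2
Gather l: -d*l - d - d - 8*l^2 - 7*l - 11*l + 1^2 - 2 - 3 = -2*d - 8*l^2 + l*(-d - 18) - 4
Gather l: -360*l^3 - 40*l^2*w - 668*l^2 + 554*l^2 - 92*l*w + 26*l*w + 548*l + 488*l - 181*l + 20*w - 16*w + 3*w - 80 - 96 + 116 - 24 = -360*l^3 + l^2*(-40*w - 114) + l*(855 - 66*w) + 7*w - 84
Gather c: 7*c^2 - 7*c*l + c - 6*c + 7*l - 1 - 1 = 7*c^2 + c*(-7*l - 5) + 7*l - 2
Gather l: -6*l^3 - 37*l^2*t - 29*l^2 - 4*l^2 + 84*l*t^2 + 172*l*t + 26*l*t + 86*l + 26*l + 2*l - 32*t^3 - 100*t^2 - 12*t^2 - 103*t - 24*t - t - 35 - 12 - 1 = -6*l^3 + l^2*(-37*t - 33) + l*(84*t^2 + 198*t + 114) - 32*t^3 - 112*t^2 - 128*t - 48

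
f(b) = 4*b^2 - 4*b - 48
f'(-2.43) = -23.44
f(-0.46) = -45.31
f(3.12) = -21.54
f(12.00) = 480.00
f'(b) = 8*b - 4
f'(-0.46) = -7.68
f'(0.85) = 2.80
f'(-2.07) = -20.56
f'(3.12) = 20.96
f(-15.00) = 912.00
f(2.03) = -39.64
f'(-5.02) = -44.16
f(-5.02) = 72.88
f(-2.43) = -14.66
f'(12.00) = 92.00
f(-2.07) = -22.58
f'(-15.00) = -124.00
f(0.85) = -48.51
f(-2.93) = -1.94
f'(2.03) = 12.24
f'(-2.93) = -27.44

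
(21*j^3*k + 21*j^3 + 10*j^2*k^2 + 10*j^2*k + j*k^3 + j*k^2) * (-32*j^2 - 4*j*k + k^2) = -672*j^5*k - 672*j^5 - 404*j^4*k^2 - 404*j^4*k - 51*j^3*k^3 - 51*j^3*k^2 + 6*j^2*k^4 + 6*j^2*k^3 + j*k^5 + j*k^4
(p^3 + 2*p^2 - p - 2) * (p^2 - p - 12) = p^5 + p^4 - 15*p^3 - 25*p^2 + 14*p + 24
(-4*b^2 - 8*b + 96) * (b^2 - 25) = -4*b^4 - 8*b^3 + 196*b^2 + 200*b - 2400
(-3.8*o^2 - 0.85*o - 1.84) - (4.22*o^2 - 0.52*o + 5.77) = -8.02*o^2 - 0.33*o - 7.61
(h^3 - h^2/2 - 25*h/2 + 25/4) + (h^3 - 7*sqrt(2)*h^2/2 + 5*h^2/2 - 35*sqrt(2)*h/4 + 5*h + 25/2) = 2*h^3 - 7*sqrt(2)*h^2/2 + 2*h^2 - 35*sqrt(2)*h/4 - 15*h/2 + 75/4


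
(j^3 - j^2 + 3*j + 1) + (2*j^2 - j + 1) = j^3 + j^2 + 2*j + 2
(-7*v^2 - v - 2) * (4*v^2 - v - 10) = -28*v^4 + 3*v^3 + 63*v^2 + 12*v + 20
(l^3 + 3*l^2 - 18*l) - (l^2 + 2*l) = l^3 + 2*l^2 - 20*l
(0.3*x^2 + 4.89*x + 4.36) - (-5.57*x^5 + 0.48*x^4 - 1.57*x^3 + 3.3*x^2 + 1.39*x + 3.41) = 5.57*x^5 - 0.48*x^4 + 1.57*x^3 - 3.0*x^2 + 3.5*x + 0.95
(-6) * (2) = -12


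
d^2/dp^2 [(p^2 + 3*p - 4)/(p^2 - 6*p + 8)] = 6*(3*p^3 - 12*p^2 + 32)/(p^6 - 18*p^5 + 132*p^4 - 504*p^3 + 1056*p^2 - 1152*p + 512)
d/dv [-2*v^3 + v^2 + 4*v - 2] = -6*v^2 + 2*v + 4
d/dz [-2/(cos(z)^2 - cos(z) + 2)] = 2*(1 - 2*cos(z))*sin(z)/(sin(z)^2 + cos(z) - 3)^2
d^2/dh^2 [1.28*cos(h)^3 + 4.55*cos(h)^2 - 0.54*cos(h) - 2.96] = -0.42*cos(h) - 9.1*cos(2*h) - 2.88*cos(3*h)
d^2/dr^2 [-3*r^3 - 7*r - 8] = -18*r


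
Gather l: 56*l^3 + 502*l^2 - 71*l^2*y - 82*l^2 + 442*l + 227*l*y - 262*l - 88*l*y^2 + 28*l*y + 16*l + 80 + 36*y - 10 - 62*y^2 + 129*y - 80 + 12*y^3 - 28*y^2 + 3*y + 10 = 56*l^3 + l^2*(420 - 71*y) + l*(-88*y^2 + 255*y + 196) + 12*y^3 - 90*y^2 + 168*y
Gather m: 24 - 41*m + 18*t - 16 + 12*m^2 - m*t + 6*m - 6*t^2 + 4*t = 12*m^2 + m*(-t - 35) - 6*t^2 + 22*t + 8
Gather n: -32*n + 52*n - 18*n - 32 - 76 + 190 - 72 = 2*n + 10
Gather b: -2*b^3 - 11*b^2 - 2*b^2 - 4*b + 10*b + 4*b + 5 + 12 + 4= -2*b^3 - 13*b^2 + 10*b + 21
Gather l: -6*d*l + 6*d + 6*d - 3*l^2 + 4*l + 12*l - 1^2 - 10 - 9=12*d - 3*l^2 + l*(16 - 6*d) - 20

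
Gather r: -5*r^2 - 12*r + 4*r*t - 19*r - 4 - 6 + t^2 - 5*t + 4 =-5*r^2 + r*(4*t - 31) + t^2 - 5*t - 6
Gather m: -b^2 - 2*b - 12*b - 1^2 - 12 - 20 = -b^2 - 14*b - 33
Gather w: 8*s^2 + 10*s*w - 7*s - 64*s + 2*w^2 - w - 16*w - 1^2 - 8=8*s^2 - 71*s + 2*w^2 + w*(10*s - 17) - 9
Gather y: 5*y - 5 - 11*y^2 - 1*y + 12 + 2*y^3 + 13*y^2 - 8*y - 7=2*y^3 + 2*y^2 - 4*y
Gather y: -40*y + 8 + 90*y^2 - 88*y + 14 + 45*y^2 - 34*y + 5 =135*y^2 - 162*y + 27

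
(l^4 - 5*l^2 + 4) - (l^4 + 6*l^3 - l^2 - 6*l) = -6*l^3 - 4*l^2 + 6*l + 4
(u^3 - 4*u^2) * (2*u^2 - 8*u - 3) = 2*u^5 - 16*u^4 + 29*u^3 + 12*u^2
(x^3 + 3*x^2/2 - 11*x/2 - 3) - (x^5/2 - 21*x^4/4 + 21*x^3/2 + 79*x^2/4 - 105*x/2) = -x^5/2 + 21*x^4/4 - 19*x^3/2 - 73*x^2/4 + 47*x - 3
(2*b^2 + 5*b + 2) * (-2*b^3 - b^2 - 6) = -4*b^5 - 12*b^4 - 9*b^3 - 14*b^2 - 30*b - 12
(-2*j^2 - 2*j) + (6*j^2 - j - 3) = 4*j^2 - 3*j - 3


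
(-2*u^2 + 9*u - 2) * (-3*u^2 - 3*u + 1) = 6*u^4 - 21*u^3 - 23*u^2 + 15*u - 2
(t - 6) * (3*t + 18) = 3*t^2 - 108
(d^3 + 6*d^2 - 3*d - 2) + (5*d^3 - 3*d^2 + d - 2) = 6*d^3 + 3*d^2 - 2*d - 4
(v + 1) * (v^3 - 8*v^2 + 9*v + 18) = v^4 - 7*v^3 + v^2 + 27*v + 18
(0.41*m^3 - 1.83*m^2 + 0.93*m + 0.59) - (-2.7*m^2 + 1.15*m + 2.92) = 0.41*m^3 + 0.87*m^2 - 0.22*m - 2.33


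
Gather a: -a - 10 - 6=-a - 16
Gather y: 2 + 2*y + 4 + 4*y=6*y + 6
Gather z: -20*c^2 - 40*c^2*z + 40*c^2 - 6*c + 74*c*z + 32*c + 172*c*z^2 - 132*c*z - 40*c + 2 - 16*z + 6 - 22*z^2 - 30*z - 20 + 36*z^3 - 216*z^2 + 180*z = 20*c^2 - 14*c + 36*z^3 + z^2*(172*c - 238) + z*(-40*c^2 - 58*c + 134) - 12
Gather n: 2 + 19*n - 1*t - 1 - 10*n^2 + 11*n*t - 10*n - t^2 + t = -10*n^2 + n*(11*t + 9) - t^2 + 1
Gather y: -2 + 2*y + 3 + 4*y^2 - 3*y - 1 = 4*y^2 - y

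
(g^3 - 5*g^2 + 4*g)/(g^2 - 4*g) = g - 1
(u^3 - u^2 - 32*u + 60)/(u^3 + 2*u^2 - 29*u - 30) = (u - 2)/(u + 1)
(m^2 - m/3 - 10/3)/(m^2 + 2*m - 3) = (3*m^2 - m - 10)/(3*(m^2 + 2*m - 3))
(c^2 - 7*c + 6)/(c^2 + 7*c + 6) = (c^2 - 7*c + 6)/(c^2 + 7*c + 6)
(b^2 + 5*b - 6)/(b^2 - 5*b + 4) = (b + 6)/(b - 4)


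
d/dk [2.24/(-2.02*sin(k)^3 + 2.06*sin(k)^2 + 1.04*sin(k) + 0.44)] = (13.5744*sin(k)^2 - 9.2288*sin(k) - 2.3296)*cos(k)/(-2.02*sin(k)^3 + 2.06*sin(k)^2 + 1.04*sin(k) + 0.44)^2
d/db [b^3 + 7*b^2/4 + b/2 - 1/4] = 3*b^2 + 7*b/2 + 1/2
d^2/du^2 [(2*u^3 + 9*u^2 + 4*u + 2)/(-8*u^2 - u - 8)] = 4*(-29*u^3 + 648*u^2 + 168*u - 209)/(512*u^6 + 192*u^5 + 1560*u^4 + 385*u^3 + 1560*u^2 + 192*u + 512)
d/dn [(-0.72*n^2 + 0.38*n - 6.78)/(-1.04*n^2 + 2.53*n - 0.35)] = (-1.4264*n^2 - 13.5984*n + 17.0204)/(1.0816*n^4 - 5.2624*n^3 + 7.1289*n^2 - 1.771*n + 0.1225)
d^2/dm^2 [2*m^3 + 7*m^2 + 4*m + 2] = 12*m + 14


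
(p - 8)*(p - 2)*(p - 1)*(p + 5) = p^4 - 6*p^3 - 29*p^2 + 114*p - 80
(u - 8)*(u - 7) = u^2 - 15*u + 56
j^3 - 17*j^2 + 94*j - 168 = (j - 7)*(j - 6)*(j - 4)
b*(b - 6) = b^2 - 6*b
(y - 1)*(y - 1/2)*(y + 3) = y^3 + 3*y^2/2 - 4*y + 3/2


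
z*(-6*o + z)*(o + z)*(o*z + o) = -6*o^3*z^2 - 6*o^3*z - 5*o^2*z^3 - 5*o^2*z^2 + o*z^4 + o*z^3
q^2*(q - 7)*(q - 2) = q^4 - 9*q^3 + 14*q^2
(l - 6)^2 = l^2 - 12*l + 36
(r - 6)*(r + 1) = r^2 - 5*r - 6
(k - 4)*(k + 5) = k^2 + k - 20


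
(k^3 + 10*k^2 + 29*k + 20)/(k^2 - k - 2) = (k^2 + 9*k + 20)/(k - 2)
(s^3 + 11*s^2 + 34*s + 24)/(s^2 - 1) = (s^2 + 10*s + 24)/(s - 1)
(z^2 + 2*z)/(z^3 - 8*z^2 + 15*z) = (z + 2)/(z^2 - 8*z + 15)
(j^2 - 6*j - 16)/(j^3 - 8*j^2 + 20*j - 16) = (j^2 - 6*j - 16)/(j^3 - 8*j^2 + 20*j - 16)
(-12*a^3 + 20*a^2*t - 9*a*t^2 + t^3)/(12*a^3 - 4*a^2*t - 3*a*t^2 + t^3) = (6*a^2 - 7*a*t + t^2)/(-6*a^2 - a*t + t^2)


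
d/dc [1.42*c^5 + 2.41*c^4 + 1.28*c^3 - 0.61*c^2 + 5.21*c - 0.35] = 7.1*c^4 + 9.64*c^3 + 3.84*c^2 - 1.22*c + 5.21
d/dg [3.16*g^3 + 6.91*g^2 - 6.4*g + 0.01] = 9.48*g^2 + 13.82*g - 6.4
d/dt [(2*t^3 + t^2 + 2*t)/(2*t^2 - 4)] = (t^4 - 7*t^2 - 2*t - 2)/(t^4 - 4*t^2 + 4)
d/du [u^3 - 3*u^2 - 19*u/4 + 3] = 3*u^2 - 6*u - 19/4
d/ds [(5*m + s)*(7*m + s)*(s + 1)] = 35*m^2 + 24*m*s + 12*m + 3*s^2 + 2*s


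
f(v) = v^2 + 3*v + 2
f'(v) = 2*v + 3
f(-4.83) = 10.84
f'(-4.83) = -6.66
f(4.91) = 40.84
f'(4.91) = 12.82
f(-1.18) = -0.15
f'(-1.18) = 0.64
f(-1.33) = -0.22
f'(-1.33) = 0.34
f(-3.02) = 2.06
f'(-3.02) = -3.04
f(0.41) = 3.40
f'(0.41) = 3.82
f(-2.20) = 0.24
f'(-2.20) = -1.40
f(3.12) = 21.09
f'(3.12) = 9.24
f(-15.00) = 182.00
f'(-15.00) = -27.00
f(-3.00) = 2.00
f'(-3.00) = -3.00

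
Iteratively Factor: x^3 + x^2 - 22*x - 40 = (x + 4)*(x^2 - 3*x - 10) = (x + 2)*(x + 4)*(x - 5)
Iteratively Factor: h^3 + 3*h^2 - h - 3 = (h + 3)*(h^2 - 1) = (h + 1)*(h + 3)*(h - 1)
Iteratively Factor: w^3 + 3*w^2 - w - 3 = (w + 1)*(w^2 + 2*w - 3) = (w - 1)*(w + 1)*(w + 3)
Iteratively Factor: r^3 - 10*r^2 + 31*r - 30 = (r - 2)*(r^2 - 8*r + 15) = (r - 3)*(r - 2)*(r - 5)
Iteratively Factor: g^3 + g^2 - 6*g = (g + 3)*(g^2 - 2*g) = g*(g + 3)*(g - 2)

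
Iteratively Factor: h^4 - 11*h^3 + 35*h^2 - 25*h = (h - 1)*(h^3 - 10*h^2 + 25*h) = h*(h - 1)*(h^2 - 10*h + 25) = h*(h - 5)*(h - 1)*(h - 5)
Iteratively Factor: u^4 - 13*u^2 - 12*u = (u - 4)*(u^3 + 4*u^2 + 3*u) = (u - 4)*(u + 1)*(u^2 + 3*u) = (u - 4)*(u + 1)*(u + 3)*(u)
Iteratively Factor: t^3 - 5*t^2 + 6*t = (t - 2)*(t^2 - 3*t) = t*(t - 2)*(t - 3)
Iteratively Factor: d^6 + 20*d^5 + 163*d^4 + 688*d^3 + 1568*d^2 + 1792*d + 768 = (d + 4)*(d^5 + 16*d^4 + 99*d^3 + 292*d^2 + 400*d + 192) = (d + 1)*(d + 4)*(d^4 + 15*d^3 + 84*d^2 + 208*d + 192) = (d + 1)*(d + 3)*(d + 4)*(d^3 + 12*d^2 + 48*d + 64) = (d + 1)*(d + 3)*(d + 4)^2*(d^2 + 8*d + 16) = (d + 1)*(d + 3)*(d + 4)^3*(d + 4)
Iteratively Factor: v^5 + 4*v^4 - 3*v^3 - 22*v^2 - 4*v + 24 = (v - 2)*(v^4 + 6*v^3 + 9*v^2 - 4*v - 12) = (v - 2)*(v + 2)*(v^3 + 4*v^2 + v - 6) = (v - 2)*(v + 2)*(v + 3)*(v^2 + v - 2) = (v - 2)*(v + 2)^2*(v + 3)*(v - 1)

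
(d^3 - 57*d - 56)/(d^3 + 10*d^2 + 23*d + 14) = (d - 8)/(d + 2)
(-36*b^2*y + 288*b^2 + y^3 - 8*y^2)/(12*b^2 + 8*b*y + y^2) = (-6*b*y + 48*b + y^2 - 8*y)/(2*b + y)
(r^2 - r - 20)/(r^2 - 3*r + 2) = (r^2 - r - 20)/(r^2 - 3*r + 2)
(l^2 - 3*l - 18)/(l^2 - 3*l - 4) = (-l^2 + 3*l + 18)/(-l^2 + 3*l + 4)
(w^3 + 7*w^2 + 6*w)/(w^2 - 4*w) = (w^2 + 7*w + 6)/(w - 4)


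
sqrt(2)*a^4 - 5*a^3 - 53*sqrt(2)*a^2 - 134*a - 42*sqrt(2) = (a - 7*sqrt(2))*(a + sqrt(2))*(a + 3*sqrt(2))*(sqrt(2)*a + 1)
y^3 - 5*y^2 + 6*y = y*(y - 3)*(y - 2)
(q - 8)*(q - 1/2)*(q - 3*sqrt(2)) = q^3 - 17*q^2/2 - 3*sqrt(2)*q^2 + 4*q + 51*sqrt(2)*q/2 - 12*sqrt(2)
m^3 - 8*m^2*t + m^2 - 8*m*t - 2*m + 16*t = (m - 1)*(m + 2)*(m - 8*t)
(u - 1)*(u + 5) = u^2 + 4*u - 5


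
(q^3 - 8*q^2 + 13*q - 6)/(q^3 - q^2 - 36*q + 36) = (q - 1)/(q + 6)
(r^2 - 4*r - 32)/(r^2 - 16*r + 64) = (r + 4)/(r - 8)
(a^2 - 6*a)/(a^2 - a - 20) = a*(6 - a)/(-a^2 + a + 20)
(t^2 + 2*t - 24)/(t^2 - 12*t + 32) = (t + 6)/(t - 8)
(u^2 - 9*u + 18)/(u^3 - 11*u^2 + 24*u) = (u - 6)/(u*(u - 8))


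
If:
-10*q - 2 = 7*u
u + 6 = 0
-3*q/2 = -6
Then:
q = 4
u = -6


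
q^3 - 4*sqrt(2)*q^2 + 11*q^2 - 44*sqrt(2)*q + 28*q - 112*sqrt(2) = (q + 4)*(q + 7)*(q - 4*sqrt(2))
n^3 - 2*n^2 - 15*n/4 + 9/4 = (n - 3)*(n - 1/2)*(n + 3/2)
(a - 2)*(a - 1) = a^2 - 3*a + 2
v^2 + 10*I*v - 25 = (v + 5*I)^2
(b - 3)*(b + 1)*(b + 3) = b^3 + b^2 - 9*b - 9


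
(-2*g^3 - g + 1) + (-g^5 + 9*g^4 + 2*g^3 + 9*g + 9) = -g^5 + 9*g^4 + 8*g + 10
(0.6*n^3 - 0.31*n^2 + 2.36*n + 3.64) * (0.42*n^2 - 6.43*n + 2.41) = 0.252*n^5 - 3.9882*n^4 + 4.4305*n^3 - 14.3931*n^2 - 17.7176*n + 8.7724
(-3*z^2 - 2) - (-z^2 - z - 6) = -2*z^2 + z + 4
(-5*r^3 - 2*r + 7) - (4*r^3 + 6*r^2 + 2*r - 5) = -9*r^3 - 6*r^2 - 4*r + 12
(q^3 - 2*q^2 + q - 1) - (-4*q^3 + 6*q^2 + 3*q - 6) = 5*q^3 - 8*q^2 - 2*q + 5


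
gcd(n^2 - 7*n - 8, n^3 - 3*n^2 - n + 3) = n + 1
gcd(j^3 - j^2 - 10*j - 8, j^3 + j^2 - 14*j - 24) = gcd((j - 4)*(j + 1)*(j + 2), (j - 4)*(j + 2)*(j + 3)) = j^2 - 2*j - 8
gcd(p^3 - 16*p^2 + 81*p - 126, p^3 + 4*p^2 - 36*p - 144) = p - 6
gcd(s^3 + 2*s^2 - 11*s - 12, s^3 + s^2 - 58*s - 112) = 1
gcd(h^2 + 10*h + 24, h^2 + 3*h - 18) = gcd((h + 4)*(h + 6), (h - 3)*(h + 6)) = h + 6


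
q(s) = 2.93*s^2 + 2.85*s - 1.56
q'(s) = 5.86*s + 2.85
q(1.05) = 4.66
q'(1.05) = 9.00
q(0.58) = 1.08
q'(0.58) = 6.25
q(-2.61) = 10.96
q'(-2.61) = -12.44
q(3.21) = 37.78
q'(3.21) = 21.66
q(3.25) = 38.65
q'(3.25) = 21.90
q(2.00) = 15.86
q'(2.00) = 14.57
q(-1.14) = -1.00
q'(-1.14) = -3.83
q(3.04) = 34.18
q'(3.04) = 20.66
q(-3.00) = 16.26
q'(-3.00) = -14.73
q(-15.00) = 614.94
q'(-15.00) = -85.05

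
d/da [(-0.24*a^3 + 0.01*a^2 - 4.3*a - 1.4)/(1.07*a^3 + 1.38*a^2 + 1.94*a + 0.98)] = (-0.3419*a^4 + 8.2708*a^3 + 9.7418*a^2 + 3.8836*a - 1.498)/(1.1449*a^6 + 2.9532*a^5 + 6.056*a^4 + 7.4516*a^3 + 6.4684*a^2 + 3.8024*a + 0.9604)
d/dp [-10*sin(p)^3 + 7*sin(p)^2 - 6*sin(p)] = 2*(-15*sin(p)^2 + 7*sin(p) - 3)*cos(p)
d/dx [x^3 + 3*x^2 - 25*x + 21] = 3*x^2 + 6*x - 25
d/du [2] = 0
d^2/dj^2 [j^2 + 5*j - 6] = 2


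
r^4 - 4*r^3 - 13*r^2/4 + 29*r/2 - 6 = (r - 4)*(r - 3/2)*(r - 1/2)*(r + 2)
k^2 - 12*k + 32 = (k - 8)*(k - 4)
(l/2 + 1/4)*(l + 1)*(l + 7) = l^3/2 + 17*l^2/4 + 11*l/2 + 7/4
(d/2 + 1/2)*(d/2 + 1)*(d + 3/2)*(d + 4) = d^4/4 + 17*d^3/8 + 49*d^2/8 + 29*d/4 + 3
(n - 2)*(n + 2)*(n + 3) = n^3 + 3*n^2 - 4*n - 12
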